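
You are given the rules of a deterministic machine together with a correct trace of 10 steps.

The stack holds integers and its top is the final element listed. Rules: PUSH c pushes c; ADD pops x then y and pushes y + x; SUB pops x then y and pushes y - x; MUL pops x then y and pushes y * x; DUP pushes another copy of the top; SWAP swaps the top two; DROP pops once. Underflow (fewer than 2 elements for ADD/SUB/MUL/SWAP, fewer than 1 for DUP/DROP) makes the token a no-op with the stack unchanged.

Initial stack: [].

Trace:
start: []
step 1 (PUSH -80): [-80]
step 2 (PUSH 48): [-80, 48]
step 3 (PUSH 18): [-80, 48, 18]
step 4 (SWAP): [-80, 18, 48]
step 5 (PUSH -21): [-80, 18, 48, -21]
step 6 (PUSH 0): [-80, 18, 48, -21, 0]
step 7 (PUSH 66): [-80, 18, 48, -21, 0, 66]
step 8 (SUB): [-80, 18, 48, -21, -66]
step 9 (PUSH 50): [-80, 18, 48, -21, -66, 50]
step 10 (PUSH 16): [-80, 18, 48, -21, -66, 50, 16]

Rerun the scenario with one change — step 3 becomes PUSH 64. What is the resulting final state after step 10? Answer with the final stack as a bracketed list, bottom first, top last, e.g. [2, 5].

(re-executing from step 3 with the substitution; state before step 3: [-80, 48])
step 3 (PUSH 64): [-80, 48, 64]
step 4 (SWAP): [-80, 64, 48]
step 5 (PUSH -21): [-80, 64, 48, -21]
step 6 (PUSH 0): [-80, 64, 48, -21, 0]
step 7 (PUSH 66): [-80, 64, 48, -21, 0, 66]
step 8 (SUB): [-80, 64, 48, -21, -66]
step 9 (PUSH 50): [-80, 64, 48, -21, -66, 50]
step 10 (PUSH 16): [-80, 64, 48, -21, -66, 50, 16]

[-80, 64, 48, -21, -66, 50, 16]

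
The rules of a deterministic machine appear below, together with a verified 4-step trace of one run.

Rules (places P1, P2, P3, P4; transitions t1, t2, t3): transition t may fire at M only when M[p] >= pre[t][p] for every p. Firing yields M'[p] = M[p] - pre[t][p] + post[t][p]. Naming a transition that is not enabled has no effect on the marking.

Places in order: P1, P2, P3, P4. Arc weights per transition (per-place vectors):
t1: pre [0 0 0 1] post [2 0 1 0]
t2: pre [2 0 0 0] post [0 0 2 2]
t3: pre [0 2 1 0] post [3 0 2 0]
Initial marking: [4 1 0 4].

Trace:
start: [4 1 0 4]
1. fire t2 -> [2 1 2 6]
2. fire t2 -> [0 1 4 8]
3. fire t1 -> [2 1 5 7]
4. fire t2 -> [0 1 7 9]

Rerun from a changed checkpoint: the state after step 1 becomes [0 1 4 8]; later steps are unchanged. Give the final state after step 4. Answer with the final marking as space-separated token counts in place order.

state after step 1 := [0 1 4 8]
2. fire t2 -> [0 1 4 8]
3. fire t1 -> [2 1 5 7]
4. fire t2 -> [0 1 7 9]

0 1 7 9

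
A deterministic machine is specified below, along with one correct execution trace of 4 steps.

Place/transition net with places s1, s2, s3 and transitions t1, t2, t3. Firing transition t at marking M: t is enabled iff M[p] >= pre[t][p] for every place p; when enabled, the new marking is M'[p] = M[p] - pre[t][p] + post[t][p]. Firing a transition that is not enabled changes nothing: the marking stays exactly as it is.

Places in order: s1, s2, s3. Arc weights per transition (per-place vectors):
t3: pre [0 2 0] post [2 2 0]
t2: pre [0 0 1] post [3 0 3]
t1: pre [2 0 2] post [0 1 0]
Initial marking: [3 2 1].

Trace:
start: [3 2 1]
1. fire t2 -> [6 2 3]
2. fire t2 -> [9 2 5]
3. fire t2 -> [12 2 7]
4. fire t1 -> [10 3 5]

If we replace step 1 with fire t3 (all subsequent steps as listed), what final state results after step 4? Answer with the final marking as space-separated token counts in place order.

(re-executing from step 1 with the substitution; state before step 1: [3 2 1])
1. fire t3 -> [5 2 1]
2. fire t2 -> [8 2 3]
3. fire t2 -> [11 2 5]
4. fire t1 -> [9 3 3]

9 3 3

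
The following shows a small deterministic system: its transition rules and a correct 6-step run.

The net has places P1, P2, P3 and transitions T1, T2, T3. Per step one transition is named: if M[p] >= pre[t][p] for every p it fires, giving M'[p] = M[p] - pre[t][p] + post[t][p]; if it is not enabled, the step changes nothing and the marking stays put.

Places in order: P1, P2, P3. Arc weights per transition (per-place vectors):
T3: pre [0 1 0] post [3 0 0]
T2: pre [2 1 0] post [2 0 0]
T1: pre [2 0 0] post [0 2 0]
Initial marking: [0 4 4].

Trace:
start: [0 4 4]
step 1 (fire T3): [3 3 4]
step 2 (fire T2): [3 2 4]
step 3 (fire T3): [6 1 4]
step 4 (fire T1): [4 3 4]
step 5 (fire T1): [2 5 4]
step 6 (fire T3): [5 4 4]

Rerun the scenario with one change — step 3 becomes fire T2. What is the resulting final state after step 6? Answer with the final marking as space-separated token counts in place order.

(re-executing from step 3 with the substitution; state before step 3: [3 2 4])
step 3 (fire T2): [3 1 4]
step 4 (fire T1): [1 3 4]
step 5 (fire T1): [1 3 4]
step 6 (fire T3): [4 2 4]

4 2 4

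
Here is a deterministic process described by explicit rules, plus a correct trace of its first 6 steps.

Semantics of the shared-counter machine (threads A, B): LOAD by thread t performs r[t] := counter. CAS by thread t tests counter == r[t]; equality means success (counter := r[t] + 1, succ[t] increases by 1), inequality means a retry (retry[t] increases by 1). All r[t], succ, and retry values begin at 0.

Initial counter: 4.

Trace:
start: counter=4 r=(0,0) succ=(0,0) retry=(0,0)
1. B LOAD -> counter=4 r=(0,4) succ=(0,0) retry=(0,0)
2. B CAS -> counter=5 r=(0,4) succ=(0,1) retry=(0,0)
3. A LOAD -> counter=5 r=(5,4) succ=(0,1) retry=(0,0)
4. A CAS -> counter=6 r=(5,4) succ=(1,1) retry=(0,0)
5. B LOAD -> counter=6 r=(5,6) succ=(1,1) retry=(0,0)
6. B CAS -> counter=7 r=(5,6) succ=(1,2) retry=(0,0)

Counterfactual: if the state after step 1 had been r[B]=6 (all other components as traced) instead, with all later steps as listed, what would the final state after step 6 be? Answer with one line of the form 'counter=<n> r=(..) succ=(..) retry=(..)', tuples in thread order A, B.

state after step 1 := counter=4 r=(0,6) succ=(0,0) retry=(0,0)
2. B CAS -> counter=4 r=(0,6) succ=(0,0) retry=(0,1)
3. A LOAD -> counter=4 r=(4,6) succ=(0,0) retry=(0,1)
4. A CAS -> counter=5 r=(4,6) succ=(1,0) retry=(0,1)
5. B LOAD -> counter=5 r=(4,5) succ=(1,0) retry=(0,1)
6. B CAS -> counter=6 r=(4,5) succ=(1,1) retry=(0,1)

counter=6 r=(4,5) succ=(1,1) retry=(0,1)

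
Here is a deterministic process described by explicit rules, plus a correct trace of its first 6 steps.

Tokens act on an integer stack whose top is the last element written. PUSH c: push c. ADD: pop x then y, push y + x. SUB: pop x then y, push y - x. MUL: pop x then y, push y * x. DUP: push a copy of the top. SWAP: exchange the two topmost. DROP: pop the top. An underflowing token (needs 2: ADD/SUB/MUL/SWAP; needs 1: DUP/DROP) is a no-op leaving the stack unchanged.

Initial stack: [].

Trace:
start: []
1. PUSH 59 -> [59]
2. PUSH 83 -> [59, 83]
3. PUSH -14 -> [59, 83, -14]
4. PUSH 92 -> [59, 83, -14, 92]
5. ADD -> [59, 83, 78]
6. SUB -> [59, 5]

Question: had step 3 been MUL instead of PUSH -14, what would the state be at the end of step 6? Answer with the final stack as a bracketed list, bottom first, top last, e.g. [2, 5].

[4989]

(re-executing from step 3 with the substitution; state before step 3: [59, 83])
3. MUL -> [4897]
4. PUSH 92 -> [4897, 92]
5. ADD -> [4989]
6. SUB -> [4989]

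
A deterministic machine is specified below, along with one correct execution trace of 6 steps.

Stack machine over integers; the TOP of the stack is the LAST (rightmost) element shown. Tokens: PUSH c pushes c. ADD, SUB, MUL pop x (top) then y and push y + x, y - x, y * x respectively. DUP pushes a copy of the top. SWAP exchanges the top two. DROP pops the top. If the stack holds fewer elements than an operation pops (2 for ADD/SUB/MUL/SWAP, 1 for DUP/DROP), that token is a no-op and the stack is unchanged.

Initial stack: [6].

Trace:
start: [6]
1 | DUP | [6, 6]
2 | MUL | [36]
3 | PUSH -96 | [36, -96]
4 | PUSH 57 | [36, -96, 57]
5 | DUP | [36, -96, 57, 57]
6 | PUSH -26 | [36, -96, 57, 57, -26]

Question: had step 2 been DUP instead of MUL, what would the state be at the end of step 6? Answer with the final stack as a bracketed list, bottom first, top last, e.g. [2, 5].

(re-executing from step 2 with the substitution; state before step 2: [6, 6])
2 | DUP | [6, 6, 6]
3 | PUSH -96 | [6, 6, 6, -96]
4 | PUSH 57 | [6, 6, 6, -96, 57]
5 | DUP | [6, 6, 6, -96, 57, 57]
6 | PUSH -26 | [6, 6, 6, -96, 57, 57, -26]

[6, 6, 6, -96, 57, 57, -26]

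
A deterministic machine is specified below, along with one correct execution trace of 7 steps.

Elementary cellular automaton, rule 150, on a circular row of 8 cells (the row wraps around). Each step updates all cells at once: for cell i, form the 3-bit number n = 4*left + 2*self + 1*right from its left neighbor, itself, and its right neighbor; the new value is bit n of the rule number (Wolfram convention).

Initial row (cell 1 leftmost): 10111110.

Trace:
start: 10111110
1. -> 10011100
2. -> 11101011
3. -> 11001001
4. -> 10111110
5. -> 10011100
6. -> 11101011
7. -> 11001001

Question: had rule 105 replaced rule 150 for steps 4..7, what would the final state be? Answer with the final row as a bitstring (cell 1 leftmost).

(re-executing steps 4..7 under rule 105; state before step 4: 11001001)
4. -> 01000001
5. -> 10011100
6. -> 00010100
7. -> 11001001

11001001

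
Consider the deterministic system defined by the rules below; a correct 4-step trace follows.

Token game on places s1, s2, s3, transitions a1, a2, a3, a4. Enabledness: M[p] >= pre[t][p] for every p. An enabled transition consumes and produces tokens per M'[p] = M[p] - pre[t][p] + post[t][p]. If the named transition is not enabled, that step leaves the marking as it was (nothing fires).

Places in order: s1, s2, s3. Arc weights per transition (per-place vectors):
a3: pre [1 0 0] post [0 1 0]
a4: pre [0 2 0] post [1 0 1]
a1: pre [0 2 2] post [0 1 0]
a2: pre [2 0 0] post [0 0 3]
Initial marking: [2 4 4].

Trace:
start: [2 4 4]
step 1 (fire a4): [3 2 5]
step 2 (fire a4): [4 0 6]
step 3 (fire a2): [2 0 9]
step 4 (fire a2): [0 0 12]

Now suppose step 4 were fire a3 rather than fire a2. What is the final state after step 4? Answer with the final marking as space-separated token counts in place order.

(re-executing from step 4 with the substitution; state before step 4: [2 0 9])
step 4 (fire a3): [1 1 9]

1 1 9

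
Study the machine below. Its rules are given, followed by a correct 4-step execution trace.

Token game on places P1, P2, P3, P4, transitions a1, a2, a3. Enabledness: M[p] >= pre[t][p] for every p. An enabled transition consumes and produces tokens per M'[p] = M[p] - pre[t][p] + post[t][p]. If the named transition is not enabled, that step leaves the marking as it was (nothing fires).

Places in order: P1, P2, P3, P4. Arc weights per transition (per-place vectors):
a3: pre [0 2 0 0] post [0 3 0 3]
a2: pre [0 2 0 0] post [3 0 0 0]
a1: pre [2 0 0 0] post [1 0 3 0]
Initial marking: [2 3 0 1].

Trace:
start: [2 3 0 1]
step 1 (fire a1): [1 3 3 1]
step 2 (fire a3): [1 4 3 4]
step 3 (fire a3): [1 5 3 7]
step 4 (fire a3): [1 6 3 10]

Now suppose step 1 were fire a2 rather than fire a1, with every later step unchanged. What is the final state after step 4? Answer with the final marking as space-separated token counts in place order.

(re-executing from step 1 with the substitution; state before step 1: [2 3 0 1])
step 1 (fire a2): [5 1 0 1]
step 2 (fire a3): [5 1 0 1]
step 3 (fire a3): [5 1 0 1]
step 4 (fire a3): [5 1 0 1]

5 1 0 1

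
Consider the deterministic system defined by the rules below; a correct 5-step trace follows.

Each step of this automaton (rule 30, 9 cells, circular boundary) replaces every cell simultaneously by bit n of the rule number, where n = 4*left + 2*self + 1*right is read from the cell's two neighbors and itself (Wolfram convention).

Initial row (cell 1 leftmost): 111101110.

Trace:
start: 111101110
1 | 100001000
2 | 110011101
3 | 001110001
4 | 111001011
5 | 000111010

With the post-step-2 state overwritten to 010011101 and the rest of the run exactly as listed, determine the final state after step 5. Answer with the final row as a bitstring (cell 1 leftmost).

011011010

state after step 2 := 010011101
3 | 011110001
4 | 010001011
5 | 011011010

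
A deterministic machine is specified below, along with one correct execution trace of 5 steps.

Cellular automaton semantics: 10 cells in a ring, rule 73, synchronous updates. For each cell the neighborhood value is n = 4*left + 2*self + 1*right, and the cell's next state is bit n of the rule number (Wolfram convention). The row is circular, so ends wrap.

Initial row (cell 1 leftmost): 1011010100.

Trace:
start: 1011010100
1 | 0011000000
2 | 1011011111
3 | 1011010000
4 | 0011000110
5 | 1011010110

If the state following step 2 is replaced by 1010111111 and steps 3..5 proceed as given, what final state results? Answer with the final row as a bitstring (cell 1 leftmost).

state after step 2 := 1010111111
3 | 1000100000
4 | 0010001110
5 | 1000101010

1000101010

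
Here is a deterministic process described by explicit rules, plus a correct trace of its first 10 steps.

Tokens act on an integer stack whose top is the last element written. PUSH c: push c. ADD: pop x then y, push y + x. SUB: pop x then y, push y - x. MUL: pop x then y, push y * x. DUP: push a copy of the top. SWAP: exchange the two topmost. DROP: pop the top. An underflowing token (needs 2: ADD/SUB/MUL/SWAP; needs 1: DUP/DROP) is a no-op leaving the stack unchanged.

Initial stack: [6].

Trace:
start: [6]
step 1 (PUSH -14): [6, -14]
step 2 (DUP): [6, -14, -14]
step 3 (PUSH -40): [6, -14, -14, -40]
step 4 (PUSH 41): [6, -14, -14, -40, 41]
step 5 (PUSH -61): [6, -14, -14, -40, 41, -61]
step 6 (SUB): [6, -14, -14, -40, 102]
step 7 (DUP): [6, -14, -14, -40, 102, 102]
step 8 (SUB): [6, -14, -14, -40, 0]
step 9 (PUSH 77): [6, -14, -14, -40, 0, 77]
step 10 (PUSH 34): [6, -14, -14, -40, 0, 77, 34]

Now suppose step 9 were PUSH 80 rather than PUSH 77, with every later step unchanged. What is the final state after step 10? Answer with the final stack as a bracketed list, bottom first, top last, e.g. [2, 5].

[6, -14, -14, -40, 0, 80, 34]

(re-executing from step 9 with the substitution; state before step 9: [6, -14, -14, -40, 0])
step 9 (PUSH 80): [6, -14, -14, -40, 0, 80]
step 10 (PUSH 34): [6, -14, -14, -40, 0, 80, 34]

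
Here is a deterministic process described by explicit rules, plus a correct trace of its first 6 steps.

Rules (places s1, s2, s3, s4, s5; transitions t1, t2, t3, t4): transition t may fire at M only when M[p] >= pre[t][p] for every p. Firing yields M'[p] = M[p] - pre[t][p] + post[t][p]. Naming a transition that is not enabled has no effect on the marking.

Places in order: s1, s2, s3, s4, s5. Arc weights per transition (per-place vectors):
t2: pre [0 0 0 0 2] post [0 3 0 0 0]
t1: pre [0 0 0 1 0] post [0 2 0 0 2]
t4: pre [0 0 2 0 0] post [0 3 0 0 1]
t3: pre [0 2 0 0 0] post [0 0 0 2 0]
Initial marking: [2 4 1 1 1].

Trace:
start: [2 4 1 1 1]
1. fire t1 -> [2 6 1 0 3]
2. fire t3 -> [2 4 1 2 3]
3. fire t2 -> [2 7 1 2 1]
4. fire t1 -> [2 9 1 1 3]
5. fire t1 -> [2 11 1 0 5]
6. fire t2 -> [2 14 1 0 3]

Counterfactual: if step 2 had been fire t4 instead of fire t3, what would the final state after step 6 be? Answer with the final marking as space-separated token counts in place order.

(re-executing from step 2 with the substitution; state before step 2: [2 6 1 0 3])
2. fire t4 -> [2 6 1 0 3]
3. fire t2 -> [2 9 1 0 1]
4. fire t1 -> [2 9 1 0 1]
5. fire t1 -> [2 9 1 0 1]
6. fire t2 -> [2 9 1 0 1]

2 9 1 0 1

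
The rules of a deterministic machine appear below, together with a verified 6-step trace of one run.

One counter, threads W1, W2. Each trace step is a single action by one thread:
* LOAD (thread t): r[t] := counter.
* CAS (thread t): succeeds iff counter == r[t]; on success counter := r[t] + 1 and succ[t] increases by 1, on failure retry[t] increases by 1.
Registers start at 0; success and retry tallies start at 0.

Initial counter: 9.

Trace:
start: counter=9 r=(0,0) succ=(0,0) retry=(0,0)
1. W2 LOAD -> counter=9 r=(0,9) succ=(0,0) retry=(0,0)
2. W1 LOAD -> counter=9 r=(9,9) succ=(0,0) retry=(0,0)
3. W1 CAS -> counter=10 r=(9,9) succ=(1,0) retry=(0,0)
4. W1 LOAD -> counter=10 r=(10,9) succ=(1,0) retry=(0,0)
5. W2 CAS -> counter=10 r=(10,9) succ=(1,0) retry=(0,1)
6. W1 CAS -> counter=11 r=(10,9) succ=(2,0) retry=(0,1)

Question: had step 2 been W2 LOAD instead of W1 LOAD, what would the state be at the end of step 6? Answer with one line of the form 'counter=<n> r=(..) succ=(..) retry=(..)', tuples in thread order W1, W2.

(re-executing from step 2 with the substitution; state before step 2: counter=9 r=(0,9) succ=(0,0) retry=(0,0))
2. W2 LOAD -> counter=9 r=(0,9) succ=(0,0) retry=(0,0)
3. W1 CAS -> counter=9 r=(0,9) succ=(0,0) retry=(1,0)
4. W1 LOAD -> counter=9 r=(9,9) succ=(0,0) retry=(1,0)
5. W2 CAS -> counter=10 r=(9,9) succ=(0,1) retry=(1,0)
6. W1 CAS -> counter=10 r=(9,9) succ=(0,1) retry=(2,0)

counter=10 r=(9,9) succ=(0,1) retry=(2,0)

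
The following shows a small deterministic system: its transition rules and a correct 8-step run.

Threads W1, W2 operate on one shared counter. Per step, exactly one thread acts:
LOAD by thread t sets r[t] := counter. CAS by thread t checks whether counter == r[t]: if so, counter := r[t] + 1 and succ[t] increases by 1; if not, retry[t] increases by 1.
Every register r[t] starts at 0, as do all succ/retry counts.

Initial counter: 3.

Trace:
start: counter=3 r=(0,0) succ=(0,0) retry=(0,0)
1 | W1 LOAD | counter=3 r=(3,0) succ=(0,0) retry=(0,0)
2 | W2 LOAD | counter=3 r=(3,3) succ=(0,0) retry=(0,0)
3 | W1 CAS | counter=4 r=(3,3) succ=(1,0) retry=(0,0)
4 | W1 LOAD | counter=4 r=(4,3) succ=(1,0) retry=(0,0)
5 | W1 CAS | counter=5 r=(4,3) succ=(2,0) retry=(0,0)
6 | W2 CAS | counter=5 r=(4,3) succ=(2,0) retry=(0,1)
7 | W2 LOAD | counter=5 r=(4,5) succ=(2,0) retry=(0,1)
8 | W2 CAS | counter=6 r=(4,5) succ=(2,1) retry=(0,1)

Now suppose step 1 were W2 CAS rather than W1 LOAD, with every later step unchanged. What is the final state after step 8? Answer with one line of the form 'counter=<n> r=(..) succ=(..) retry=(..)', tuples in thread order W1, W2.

(re-executing from step 1 with the substitution; state before step 1: counter=3 r=(0,0) succ=(0,0) retry=(0,0))
1 | W2 CAS | counter=3 r=(0,0) succ=(0,0) retry=(0,1)
2 | W2 LOAD | counter=3 r=(0,3) succ=(0,0) retry=(0,1)
3 | W1 CAS | counter=3 r=(0,3) succ=(0,0) retry=(1,1)
4 | W1 LOAD | counter=3 r=(3,3) succ=(0,0) retry=(1,1)
5 | W1 CAS | counter=4 r=(3,3) succ=(1,0) retry=(1,1)
6 | W2 CAS | counter=4 r=(3,3) succ=(1,0) retry=(1,2)
7 | W2 LOAD | counter=4 r=(3,4) succ=(1,0) retry=(1,2)
8 | W2 CAS | counter=5 r=(3,4) succ=(1,1) retry=(1,2)

counter=5 r=(3,4) succ=(1,1) retry=(1,2)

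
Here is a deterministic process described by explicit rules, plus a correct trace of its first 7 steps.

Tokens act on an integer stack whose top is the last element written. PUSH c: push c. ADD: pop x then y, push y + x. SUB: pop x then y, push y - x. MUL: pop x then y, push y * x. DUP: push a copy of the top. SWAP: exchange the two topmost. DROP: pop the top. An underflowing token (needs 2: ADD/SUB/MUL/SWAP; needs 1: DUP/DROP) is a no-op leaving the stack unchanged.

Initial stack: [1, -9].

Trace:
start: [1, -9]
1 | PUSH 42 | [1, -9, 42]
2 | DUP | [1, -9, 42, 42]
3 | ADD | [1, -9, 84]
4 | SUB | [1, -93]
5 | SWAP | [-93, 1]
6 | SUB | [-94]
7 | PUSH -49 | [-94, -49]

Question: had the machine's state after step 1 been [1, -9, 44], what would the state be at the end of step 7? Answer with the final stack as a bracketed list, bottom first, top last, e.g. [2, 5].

state after step 1 := [1, -9, 44]
2 | DUP | [1, -9, 44, 44]
3 | ADD | [1, -9, 88]
4 | SUB | [1, -97]
5 | SWAP | [-97, 1]
6 | SUB | [-98]
7 | PUSH -49 | [-98, -49]

[-98, -49]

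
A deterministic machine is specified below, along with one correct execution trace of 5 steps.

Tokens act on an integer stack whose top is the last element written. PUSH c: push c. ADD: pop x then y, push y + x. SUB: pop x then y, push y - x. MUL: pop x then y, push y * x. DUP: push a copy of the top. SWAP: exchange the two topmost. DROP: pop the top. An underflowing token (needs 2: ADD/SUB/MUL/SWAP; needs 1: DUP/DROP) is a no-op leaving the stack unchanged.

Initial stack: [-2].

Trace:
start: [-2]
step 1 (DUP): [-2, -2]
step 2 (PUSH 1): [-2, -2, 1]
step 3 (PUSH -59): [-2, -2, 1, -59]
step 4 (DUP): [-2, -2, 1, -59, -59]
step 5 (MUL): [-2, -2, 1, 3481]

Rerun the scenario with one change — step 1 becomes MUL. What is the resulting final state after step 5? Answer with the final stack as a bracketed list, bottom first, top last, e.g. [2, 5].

(re-executing from step 1 with the substitution; state before step 1: [-2])
step 1 (MUL): [-2]
step 2 (PUSH 1): [-2, 1]
step 3 (PUSH -59): [-2, 1, -59]
step 4 (DUP): [-2, 1, -59, -59]
step 5 (MUL): [-2, 1, 3481]

[-2, 1, 3481]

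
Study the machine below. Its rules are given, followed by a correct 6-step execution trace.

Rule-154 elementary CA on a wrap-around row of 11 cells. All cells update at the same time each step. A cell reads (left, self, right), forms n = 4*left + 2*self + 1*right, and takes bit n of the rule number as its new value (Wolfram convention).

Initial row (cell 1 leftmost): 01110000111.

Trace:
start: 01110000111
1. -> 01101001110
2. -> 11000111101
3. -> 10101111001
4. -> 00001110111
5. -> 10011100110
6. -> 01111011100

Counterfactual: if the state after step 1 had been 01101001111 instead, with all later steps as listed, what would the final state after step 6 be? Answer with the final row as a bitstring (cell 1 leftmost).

01111100100

state after step 1 := 01101001111
2. -> 01000111110
3. -> 10101111101
4. -> 00001111001
5. -> 10011110110
6. -> 01111100100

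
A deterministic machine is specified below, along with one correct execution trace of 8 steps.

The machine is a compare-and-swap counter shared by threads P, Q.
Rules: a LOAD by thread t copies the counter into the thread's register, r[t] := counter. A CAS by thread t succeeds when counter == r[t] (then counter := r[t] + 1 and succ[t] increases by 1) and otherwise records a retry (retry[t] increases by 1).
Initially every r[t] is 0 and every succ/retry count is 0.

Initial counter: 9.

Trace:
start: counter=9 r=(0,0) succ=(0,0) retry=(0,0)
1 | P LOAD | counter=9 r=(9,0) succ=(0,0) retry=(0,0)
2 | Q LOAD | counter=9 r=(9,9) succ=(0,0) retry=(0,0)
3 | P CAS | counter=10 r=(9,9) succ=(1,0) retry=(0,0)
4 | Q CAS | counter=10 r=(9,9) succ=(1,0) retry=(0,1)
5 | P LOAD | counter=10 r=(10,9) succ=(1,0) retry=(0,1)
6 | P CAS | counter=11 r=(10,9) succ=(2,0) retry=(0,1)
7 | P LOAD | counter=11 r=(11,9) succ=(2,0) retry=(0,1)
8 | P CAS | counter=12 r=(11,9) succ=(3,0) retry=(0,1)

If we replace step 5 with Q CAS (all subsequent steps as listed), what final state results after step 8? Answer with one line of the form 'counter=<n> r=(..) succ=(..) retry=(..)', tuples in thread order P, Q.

counter=11 r=(10,9) succ=(2,0) retry=(1,2)

(re-executing from step 5 with the substitution; state before step 5: counter=10 r=(9,9) succ=(1,0) retry=(0,1))
5 | Q CAS | counter=10 r=(9,9) succ=(1,0) retry=(0,2)
6 | P CAS | counter=10 r=(9,9) succ=(1,0) retry=(1,2)
7 | P LOAD | counter=10 r=(10,9) succ=(1,0) retry=(1,2)
8 | P CAS | counter=11 r=(10,9) succ=(2,0) retry=(1,2)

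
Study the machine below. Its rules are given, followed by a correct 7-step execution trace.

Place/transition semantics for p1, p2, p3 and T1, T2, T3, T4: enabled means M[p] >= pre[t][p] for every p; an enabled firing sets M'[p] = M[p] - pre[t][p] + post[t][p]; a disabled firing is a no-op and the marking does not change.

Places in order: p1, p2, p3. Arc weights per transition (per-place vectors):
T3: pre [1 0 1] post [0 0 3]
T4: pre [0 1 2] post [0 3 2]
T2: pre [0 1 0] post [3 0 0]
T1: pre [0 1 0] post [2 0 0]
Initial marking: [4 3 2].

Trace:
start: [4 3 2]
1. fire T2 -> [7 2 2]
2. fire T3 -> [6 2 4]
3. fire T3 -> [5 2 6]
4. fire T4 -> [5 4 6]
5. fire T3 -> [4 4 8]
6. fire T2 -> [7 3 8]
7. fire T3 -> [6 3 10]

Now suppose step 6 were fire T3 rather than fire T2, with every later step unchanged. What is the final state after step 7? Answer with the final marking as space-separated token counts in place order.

(re-executing from step 6 with the substitution; state before step 6: [4 4 8])
6. fire T3 -> [3 4 10]
7. fire T3 -> [2 4 12]

2 4 12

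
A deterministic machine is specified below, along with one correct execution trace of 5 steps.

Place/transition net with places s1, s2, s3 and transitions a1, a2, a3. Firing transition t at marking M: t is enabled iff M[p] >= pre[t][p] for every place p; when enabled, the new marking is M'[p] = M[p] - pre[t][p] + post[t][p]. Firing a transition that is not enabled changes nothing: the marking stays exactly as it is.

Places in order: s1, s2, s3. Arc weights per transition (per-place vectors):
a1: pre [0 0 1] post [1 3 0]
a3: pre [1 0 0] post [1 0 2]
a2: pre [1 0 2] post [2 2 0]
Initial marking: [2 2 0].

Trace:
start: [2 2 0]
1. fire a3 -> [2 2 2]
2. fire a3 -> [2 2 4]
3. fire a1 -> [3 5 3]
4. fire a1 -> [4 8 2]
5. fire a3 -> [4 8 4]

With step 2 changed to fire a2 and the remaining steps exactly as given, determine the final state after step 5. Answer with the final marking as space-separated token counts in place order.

(re-executing from step 2 with the substitution; state before step 2: [2 2 2])
2. fire a2 -> [3 4 0]
3. fire a1 -> [3 4 0]
4. fire a1 -> [3 4 0]
5. fire a3 -> [3 4 2]

3 4 2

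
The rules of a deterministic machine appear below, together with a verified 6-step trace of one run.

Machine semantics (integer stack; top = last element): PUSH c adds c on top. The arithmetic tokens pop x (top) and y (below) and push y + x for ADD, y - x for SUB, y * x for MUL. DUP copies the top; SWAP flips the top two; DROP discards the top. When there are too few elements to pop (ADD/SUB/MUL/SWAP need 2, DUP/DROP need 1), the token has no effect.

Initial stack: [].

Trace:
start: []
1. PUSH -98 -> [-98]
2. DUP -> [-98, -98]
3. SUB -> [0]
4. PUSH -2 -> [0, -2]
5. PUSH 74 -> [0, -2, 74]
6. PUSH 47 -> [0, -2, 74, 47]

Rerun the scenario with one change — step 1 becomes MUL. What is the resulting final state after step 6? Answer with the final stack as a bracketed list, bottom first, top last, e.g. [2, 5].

(re-executing from step 1 with the substitution; state before step 1: [])
1. MUL -> []
2. DUP -> []
3. SUB -> []
4. PUSH -2 -> [-2]
5. PUSH 74 -> [-2, 74]
6. PUSH 47 -> [-2, 74, 47]

[-2, 74, 47]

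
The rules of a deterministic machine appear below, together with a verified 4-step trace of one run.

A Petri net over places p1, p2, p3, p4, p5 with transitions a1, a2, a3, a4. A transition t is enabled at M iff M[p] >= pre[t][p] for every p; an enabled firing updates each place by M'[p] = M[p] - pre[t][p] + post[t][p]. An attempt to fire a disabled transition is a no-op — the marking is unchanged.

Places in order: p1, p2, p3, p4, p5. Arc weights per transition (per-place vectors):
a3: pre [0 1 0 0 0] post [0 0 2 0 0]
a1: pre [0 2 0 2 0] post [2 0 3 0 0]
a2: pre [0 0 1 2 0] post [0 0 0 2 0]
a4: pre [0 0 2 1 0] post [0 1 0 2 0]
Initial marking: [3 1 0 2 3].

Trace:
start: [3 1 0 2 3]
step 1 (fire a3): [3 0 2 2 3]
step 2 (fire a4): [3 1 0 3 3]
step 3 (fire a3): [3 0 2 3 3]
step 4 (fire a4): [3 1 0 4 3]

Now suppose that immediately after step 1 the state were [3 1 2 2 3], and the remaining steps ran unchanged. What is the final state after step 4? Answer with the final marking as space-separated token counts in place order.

3 2 0 4 3

state after step 1 := [3 1 2 2 3]
step 2 (fire a4): [3 2 0 3 3]
step 3 (fire a3): [3 1 2 3 3]
step 4 (fire a4): [3 2 0 4 3]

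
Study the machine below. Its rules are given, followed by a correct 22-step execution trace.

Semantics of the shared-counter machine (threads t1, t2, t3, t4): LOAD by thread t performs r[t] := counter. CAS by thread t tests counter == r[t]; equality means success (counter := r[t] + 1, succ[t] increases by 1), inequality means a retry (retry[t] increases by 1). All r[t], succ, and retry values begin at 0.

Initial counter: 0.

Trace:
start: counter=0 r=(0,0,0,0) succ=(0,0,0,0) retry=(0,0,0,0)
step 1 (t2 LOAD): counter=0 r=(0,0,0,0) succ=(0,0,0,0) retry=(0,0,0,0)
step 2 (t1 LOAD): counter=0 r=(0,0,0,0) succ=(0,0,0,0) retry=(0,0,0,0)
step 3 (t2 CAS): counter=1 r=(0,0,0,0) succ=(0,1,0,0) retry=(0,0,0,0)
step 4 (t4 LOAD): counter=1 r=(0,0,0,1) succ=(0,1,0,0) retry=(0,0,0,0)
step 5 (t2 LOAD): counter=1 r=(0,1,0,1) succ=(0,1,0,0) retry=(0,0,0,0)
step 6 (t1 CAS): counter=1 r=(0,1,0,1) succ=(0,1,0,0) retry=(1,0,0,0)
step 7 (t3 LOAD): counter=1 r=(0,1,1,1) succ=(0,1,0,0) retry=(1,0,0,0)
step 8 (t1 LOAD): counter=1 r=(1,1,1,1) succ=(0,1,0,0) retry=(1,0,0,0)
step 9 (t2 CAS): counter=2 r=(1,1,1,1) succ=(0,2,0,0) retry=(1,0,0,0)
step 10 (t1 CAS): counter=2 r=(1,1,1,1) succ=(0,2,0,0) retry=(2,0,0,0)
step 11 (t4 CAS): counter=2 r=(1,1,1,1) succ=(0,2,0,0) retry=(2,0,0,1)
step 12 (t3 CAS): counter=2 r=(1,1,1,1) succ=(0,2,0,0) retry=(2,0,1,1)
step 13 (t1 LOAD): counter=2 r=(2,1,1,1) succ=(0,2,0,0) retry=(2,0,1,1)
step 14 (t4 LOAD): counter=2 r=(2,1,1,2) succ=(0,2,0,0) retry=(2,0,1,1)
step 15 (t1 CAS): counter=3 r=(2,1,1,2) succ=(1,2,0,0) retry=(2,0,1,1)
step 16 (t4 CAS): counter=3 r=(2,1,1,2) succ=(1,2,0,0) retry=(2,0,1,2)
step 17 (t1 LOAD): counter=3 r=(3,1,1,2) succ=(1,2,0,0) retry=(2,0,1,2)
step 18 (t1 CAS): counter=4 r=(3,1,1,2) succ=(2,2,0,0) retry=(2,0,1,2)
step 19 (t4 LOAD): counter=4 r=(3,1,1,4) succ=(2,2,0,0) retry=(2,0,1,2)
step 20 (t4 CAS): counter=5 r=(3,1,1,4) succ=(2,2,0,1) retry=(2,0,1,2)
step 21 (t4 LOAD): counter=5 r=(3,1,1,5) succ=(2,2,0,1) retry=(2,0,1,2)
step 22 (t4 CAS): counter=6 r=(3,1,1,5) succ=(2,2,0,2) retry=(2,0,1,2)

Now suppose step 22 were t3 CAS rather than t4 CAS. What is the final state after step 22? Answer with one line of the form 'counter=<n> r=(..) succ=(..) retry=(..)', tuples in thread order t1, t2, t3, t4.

counter=5 r=(3,1,1,5) succ=(2,2,0,1) retry=(2,0,2,2)

(re-executing from step 22 with the substitution; state before step 22: counter=5 r=(3,1,1,5) succ=(2,2,0,1) retry=(2,0,1,2))
step 22 (t3 CAS): counter=5 r=(3,1,1,5) succ=(2,2,0,1) retry=(2,0,2,2)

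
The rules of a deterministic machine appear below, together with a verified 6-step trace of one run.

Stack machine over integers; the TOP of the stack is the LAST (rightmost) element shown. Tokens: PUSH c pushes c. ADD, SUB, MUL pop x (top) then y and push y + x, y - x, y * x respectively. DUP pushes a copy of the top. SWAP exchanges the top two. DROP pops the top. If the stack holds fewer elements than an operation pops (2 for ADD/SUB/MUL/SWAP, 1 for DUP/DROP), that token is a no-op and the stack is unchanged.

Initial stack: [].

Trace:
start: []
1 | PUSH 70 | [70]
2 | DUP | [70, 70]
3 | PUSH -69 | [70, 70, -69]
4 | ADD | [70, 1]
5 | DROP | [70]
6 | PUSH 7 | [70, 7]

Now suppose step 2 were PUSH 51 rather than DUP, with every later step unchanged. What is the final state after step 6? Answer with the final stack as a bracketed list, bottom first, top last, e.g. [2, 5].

(re-executing from step 2 with the substitution; state before step 2: [70])
2 | PUSH 51 | [70, 51]
3 | PUSH -69 | [70, 51, -69]
4 | ADD | [70, -18]
5 | DROP | [70]
6 | PUSH 7 | [70, 7]

[70, 7]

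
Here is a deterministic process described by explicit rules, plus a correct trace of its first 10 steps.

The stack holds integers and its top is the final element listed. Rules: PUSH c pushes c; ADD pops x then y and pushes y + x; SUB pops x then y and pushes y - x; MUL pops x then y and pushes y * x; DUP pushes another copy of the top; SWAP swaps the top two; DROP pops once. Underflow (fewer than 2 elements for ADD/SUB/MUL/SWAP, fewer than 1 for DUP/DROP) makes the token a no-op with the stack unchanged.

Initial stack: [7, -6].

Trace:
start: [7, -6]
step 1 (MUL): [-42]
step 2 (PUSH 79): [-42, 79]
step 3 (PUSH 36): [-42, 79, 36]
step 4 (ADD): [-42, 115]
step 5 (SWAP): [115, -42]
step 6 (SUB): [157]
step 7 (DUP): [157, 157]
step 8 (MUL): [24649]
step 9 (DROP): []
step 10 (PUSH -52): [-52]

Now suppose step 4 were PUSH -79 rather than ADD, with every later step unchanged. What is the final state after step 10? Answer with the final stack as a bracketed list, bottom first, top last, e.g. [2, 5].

[-42, 79, -52]

(re-executing from step 4 with the substitution; state before step 4: [-42, 79, 36])
step 4 (PUSH -79): [-42, 79, 36, -79]
step 5 (SWAP): [-42, 79, -79, 36]
step 6 (SUB): [-42, 79, -115]
step 7 (DUP): [-42, 79, -115, -115]
step 8 (MUL): [-42, 79, 13225]
step 9 (DROP): [-42, 79]
step 10 (PUSH -52): [-42, 79, -52]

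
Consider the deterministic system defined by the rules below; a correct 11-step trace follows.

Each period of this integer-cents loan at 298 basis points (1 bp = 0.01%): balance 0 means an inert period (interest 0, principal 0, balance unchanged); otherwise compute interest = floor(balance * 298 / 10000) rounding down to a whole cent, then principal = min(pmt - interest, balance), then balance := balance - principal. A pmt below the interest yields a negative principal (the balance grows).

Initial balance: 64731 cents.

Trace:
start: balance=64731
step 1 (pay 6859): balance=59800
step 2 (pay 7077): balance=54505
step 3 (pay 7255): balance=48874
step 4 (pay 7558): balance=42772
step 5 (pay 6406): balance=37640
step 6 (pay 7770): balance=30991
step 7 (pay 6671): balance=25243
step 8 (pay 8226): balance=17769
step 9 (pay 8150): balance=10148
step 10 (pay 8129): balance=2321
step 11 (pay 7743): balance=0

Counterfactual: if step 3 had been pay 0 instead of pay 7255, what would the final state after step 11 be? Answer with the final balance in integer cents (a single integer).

3822

(re-executing from step 3 with the substitution; state before step 3: balance=54505)
step 3 (pay 0): balance=56129
step 4 (pay 7558): balance=50243
step 5 (pay 6406): balance=45334
step 6 (pay 7770): balance=38914
step 7 (pay 6671): balance=33402
step 8 (pay 8226): balance=26171
step 9 (pay 8150): balance=18800
step 10 (pay 8129): balance=11231
step 11 (pay 7743): balance=3822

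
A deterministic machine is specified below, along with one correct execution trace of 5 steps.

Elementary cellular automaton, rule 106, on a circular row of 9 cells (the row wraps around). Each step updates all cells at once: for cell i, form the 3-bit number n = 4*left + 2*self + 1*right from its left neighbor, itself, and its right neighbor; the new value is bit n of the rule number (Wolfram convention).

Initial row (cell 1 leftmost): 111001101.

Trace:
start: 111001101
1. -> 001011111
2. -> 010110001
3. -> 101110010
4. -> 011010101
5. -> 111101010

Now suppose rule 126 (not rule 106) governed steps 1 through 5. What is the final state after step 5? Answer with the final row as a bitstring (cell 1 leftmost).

000011100

(re-executing steps 1..5 under rule 126; state before step 1: 111001101)
1. -> 001111111
2. -> 111000001
3. -> 001100011
4. -> 111110111
5. -> 000011100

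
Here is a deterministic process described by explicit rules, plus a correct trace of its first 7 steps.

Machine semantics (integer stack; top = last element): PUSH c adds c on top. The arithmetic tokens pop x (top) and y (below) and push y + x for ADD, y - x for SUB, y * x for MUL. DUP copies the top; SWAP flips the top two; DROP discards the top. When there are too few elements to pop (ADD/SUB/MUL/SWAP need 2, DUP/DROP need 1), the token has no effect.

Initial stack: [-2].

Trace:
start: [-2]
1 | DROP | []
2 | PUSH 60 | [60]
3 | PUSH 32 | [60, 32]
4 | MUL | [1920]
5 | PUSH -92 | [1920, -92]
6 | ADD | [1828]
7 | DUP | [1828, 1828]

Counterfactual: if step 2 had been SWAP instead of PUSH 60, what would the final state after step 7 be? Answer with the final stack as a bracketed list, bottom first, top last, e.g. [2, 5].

(re-executing from step 2 with the substitution; state before step 2: [])
2 | SWAP | []
3 | PUSH 32 | [32]
4 | MUL | [32]
5 | PUSH -92 | [32, -92]
6 | ADD | [-60]
7 | DUP | [-60, -60]

[-60, -60]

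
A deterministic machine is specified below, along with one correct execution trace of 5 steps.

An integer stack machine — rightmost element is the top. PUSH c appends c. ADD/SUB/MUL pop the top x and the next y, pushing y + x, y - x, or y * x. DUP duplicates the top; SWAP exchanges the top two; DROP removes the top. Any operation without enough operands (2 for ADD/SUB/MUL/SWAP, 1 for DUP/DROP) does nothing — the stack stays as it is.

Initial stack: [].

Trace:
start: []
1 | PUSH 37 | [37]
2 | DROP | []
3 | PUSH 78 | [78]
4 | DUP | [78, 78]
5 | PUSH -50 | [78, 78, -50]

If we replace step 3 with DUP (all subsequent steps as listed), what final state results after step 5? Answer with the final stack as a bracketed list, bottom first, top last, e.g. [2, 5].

(re-executing from step 3 with the substitution; state before step 3: [])
3 | DUP | []
4 | DUP | []
5 | PUSH -50 | [-50]

[-50]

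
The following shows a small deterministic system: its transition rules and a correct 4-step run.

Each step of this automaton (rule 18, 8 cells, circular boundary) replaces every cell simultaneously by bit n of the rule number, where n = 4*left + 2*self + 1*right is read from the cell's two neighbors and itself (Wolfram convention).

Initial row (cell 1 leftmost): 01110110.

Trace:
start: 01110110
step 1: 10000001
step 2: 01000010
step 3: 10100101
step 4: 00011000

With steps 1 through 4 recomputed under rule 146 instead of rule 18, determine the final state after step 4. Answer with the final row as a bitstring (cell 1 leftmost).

(re-executing steps 1..4 under rule 146; state before step 1: 01110110)
step 1: 10100001
step 2: 00010010
step 3: 00101101
step 4: 11000000

11000000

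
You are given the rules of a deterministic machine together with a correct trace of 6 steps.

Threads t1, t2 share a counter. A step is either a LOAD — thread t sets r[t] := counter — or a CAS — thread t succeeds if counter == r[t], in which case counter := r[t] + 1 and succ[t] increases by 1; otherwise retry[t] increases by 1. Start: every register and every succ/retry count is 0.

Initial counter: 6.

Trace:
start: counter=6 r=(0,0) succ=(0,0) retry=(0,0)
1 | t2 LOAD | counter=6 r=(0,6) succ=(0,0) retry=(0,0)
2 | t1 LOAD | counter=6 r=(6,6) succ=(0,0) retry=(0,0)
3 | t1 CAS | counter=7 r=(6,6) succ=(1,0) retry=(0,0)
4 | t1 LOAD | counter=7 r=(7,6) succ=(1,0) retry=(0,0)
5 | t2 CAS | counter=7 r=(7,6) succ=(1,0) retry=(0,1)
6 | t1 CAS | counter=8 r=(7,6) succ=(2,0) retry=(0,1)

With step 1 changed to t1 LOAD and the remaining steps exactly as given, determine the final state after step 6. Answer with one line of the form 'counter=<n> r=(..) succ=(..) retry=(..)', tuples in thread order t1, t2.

counter=8 r=(7,0) succ=(2,0) retry=(0,1)

(re-executing from step 1 with the substitution; state before step 1: counter=6 r=(0,0) succ=(0,0) retry=(0,0))
1 | t1 LOAD | counter=6 r=(6,0) succ=(0,0) retry=(0,0)
2 | t1 LOAD | counter=6 r=(6,0) succ=(0,0) retry=(0,0)
3 | t1 CAS | counter=7 r=(6,0) succ=(1,0) retry=(0,0)
4 | t1 LOAD | counter=7 r=(7,0) succ=(1,0) retry=(0,0)
5 | t2 CAS | counter=7 r=(7,0) succ=(1,0) retry=(0,1)
6 | t1 CAS | counter=8 r=(7,0) succ=(2,0) retry=(0,1)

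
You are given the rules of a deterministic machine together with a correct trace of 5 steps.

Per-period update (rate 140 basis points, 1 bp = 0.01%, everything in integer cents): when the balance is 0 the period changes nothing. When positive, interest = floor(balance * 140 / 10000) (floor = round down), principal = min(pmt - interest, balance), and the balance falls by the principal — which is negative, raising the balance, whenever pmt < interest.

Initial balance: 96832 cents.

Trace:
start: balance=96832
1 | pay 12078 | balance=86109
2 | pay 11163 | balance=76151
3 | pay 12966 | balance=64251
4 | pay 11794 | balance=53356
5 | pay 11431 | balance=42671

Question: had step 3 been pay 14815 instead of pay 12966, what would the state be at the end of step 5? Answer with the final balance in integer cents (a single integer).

(re-executing from step 3 with the substitution; state before step 3: balance=76151)
3 | pay 14815 | balance=62402
4 | pay 11794 | balance=51481
5 | pay 11431 | balance=40770

40770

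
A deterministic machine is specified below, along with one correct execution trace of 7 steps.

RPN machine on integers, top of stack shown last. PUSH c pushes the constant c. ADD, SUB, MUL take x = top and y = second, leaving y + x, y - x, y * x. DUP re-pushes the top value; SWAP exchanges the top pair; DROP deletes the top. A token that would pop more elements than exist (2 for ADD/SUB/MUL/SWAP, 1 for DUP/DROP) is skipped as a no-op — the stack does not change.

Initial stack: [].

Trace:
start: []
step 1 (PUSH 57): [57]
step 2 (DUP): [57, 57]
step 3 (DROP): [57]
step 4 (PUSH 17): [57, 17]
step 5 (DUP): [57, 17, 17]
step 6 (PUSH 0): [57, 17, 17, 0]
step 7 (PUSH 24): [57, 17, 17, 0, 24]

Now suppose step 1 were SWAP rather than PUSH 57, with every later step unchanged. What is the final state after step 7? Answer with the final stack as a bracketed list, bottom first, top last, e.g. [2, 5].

[17, 17, 0, 24]

(re-executing from step 1 with the substitution; state before step 1: [])
step 1 (SWAP): []
step 2 (DUP): []
step 3 (DROP): []
step 4 (PUSH 17): [17]
step 5 (DUP): [17, 17]
step 6 (PUSH 0): [17, 17, 0]
step 7 (PUSH 24): [17, 17, 0, 24]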